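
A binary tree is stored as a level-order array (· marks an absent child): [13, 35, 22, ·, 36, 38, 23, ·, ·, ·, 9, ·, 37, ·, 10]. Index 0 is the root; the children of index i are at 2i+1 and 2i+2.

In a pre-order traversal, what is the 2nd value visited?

Pre-order visits the node, then its left subtree, then its right subtree.
Visit 13.
At 13: go left to 35.
  Visit 35.
  At 35: no left child.
  At 35: go right to 36.
    Visit 36.
    At 36: no left child.
    At 36: go right to 9.
      9 is a leaf — visit 9.
At 13: go right to 22.
  Visit 22.
  At 22: go left to 38.
    Visit 38.
    At 38: no left child.
    At 38: go right to 37.
      37 is a leaf — visit 37.
  At 22: go right to 23.
    Visit 23.
    At 23: no left child.
    At 23: go right to 10.
      10 is a leaf — visit 10.
Full pre-order sequence: 13, 35, 36, 9, 22, 38, 37, 23, 10.

35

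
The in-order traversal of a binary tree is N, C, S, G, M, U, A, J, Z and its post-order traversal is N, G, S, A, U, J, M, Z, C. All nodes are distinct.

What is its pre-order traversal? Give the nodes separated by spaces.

The last element of post-order is the root; it splits in-order into left and right subtrees.
Root C: left subtree has 1 node {N}, right has 7 {S, G, M, U, A, J, Z}.
  Root Z: left subtree has 6 nodes {S, G, M, U, A, J}, right has 0 { }.
    Root M: left subtree has 2 nodes {S, G}, right has 3 {U, A, J}.
      Root S: left subtree has 0 nodes { }, right has 1 {G}.
      Root J: left subtree has 2 nodes {U, A}, right has 0 { }.
        Root U: left subtree has 0 nodes { }, right has 1 {A}.

C N Z M S G J U A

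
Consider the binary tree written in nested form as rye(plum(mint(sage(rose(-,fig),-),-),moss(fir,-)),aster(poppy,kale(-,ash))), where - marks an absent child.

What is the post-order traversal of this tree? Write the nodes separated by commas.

Post-order visits the left subtree, then the right subtree, then the node.
At rye: go left to plum.
  At plum: go left to mint.
    At mint: go left to sage.
      At sage: go left to rose.
        At rose: no left child.
        At rose: go right to fig.
          fig is a leaf — visit fig.
        Visit rose.
      At sage: no right child.
      Visit sage.
    At mint: no right child.
    Visit mint.
  At plum: go right to moss.
    At moss: go left to fir.
      fir is a leaf — visit fir.
    At moss: no right child.
    Visit moss.
  Visit plum.
At rye: go right to aster.
  At aster: go left to poppy.
    poppy is a leaf — visit poppy.
  At aster: go right to kale.
    At kale: no left child.
    At kale: go right to ash.
      ash is a leaf — visit ash.
    Visit kale.
  Visit aster.
Visit rye.

fig, rose, sage, mint, fir, moss, plum, poppy, ash, kale, aster, rye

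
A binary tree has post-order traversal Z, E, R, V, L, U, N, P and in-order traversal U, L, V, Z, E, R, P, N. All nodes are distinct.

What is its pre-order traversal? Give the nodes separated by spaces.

The last element of post-order is the root; it splits in-order into left and right subtrees.
Root P: left subtree has 6 nodes {U, L, V, Z, E, R}, right has 1 {N}.
  Root U: left subtree has 0 nodes { }, right has 5 {L, V, Z, E, R}.
    Root L: left subtree has 0 nodes { }, right has 4 {V, Z, E, R}.
      Root V: left subtree has 0 nodes { }, right has 3 {Z, E, R}.
        Root R: left subtree has 2 nodes {Z, E}, right has 0 { }.
          Root E: left subtree has 1 node {Z}, right has 0 { }.

P U L V R E Z N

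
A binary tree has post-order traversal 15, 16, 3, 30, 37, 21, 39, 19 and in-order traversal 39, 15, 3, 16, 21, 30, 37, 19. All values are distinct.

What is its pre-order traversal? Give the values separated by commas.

The last element of post-order is the root; it splits in-order into left and right subtrees.
Root 19: left subtree has 7 nodes {39, 15, 3, 16, 21, 30, 37}, right has 0 { }.
  Root 39: left subtree has 0 nodes { }, right has 6 {15, 3, 16, 21, 30, 37}.
    Root 21: left subtree has 3 nodes {15, 3, 16}, right has 2 {30, 37}.
      Root 3: left subtree has 1 node {15}, right has 1 {16}.
      Root 37: left subtree has 1 node {30}, right has 0 { }.

19, 39, 21, 3, 15, 16, 37, 30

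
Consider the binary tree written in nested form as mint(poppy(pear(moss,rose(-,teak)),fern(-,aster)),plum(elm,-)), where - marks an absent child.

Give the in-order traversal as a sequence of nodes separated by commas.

In-order visits the left subtree, then the node, then the right subtree.
At mint: go left to poppy.
  At poppy: go left to pear.
    At pear: go left to moss.
      moss is a leaf — visit moss.
    Visit pear.
    At pear: go right to rose.
      At rose: no left child.
      Visit rose.
      At rose: go right to teak.
        teak is a leaf — visit teak.
  Visit poppy.
  At poppy: go right to fern.
    At fern: no left child.
    Visit fern.
    At fern: go right to aster.
      aster is a leaf — visit aster.
Visit mint.
At mint: go right to plum.
  At plum: go left to elm.
    elm is a leaf — visit elm.
  Visit plum.
  At plum: no right child.

moss, pear, rose, teak, poppy, fern, aster, mint, elm, plum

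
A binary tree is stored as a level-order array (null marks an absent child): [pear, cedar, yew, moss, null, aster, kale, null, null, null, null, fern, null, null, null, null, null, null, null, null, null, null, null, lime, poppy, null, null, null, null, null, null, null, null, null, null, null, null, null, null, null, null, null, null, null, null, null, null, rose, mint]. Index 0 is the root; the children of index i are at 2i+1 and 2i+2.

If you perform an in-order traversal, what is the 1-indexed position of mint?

In-order visits the left subtree, then the node, then the right subtree.
At pear: go left to cedar.
  At cedar: go left to moss.
    moss is a leaf — visit moss.
  Visit cedar.
  At cedar: no right child.
Visit pear.
At pear: go right to yew.
  At yew: go left to aster.
    At aster: go left to fern.
      At fern: go left to lime.
        At lime: go left to rose.
          rose is a leaf — visit rose.
        Visit lime.
        At lime: go right to mint.
          mint is a leaf — visit mint.
      Visit fern.
      At fern: go right to poppy.
        poppy is a leaf — visit poppy.
    Visit aster.
    At aster: no right child.
  Visit yew.
  At yew: go right to kale.
    kale is a leaf — visit kale.
Full in-order sequence: moss, cedar, pear, rose, lime, mint, fern, poppy, aster, yew, kale.

6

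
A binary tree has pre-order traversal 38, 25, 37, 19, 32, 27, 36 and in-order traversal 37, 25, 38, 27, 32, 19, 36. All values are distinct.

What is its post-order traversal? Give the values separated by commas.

37, 25, 27, 32, 36, 19, 38

The first element of pre-order is the root; it splits in-order into left and right subtrees.
Root 38: left subtree has 2 nodes {37, 25}, right has 4 {27, 32, 19, 36}.
  Root 25: left subtree has 1 node {37}, right has 0 { }.
  Root 19: left subtree has 2 nodes {27, 32}, right has 1 {36}.
    Root 32: left subtree has 1 node {27}, right has 0 { }.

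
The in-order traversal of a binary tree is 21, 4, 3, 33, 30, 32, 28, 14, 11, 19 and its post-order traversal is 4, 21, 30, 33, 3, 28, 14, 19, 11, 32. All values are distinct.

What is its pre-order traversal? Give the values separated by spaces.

The last element of post-order is the root; it splits in-order into left and right subtrees.
Root 32: left subtree has 5 nodes {21, 4, 3, 33, 30}, right has 4 {28, 14, 11, 19}.
  Root 3: left subtree has 2 nodes {21, 4}, right has 2 {33, 30}.
    Root 21: left subtree has 0 nodes { }, right has 1 {4}.
    Root 33: left subtree has 0 nodes { }, right has 1 {30}.
  Root 11: left subtree has 2 nodes {28, 14}, right has 1 {19}.
    Root 14: left subtree has 1 node {28}, right has 0 { }.

32 3 21 4 33 30 11 14 28 19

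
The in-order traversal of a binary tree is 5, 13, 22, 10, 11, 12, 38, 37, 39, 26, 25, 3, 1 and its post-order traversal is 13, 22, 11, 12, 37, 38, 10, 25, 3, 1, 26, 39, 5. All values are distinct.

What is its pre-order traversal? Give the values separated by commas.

5, 39, 10, 22, 13, 38, 12, 11, 37, 26, 1, 3, 25

The last element of post-order is the root; it splits in-order into left and right subtrees.
Root 5: left subtree has 0 nodes { }, right has 12 {13, 22, 10, 11, 12, 38, 37, 39, 26, 25, 3, 1}.
  Root 39: left subtree has 7 nodes {13, 22, 10, 11, 12, 38, 37}, right has 4 {26, 25, 3, 1}.
    Root 10: left subtree has 2 nodes {13, 22}, right has 4 {11, 12, 38, 37}.
      Root 22: left subtree has 1 node {13}, right has 0 { }.
      Root 38: left subtree has 2 nodes {11, 12}, right has 1 {37}.
        Root 12: left subtree has 1 node {11}, right has 0 { }.
    Root 26: left subtree has 0 nodes { }, right has 3 {25, 3, 1}.
      Root 1: left subtree has 2 nodes {25, 3}, right has 0 { }.
        Root 3: left subtree has 1 node {25}, right has 0 { }.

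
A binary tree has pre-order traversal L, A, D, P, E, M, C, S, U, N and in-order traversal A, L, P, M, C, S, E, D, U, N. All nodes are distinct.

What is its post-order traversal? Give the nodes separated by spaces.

The first element of pre-order is the root; it splits in-order into left and right subtrees.
Root L: left subtree has 1 node {A}, right has 8 {P, M, C, S, E, D, U, N}.
  Root D: left subtree has 5 nodes {P, M, C, S, E}, right has 2 {U, N}.
    Root P: left subtree has 0 nodes { }, right has 4 {M, C, S, E}.
      Root E: left subtree has 3 nodes {M, C, S}, right has 0 { }.
        Root M: left subtree has 0 nodes { }, right has 2 {C, S}.
          Root C: left subtree has 0 nodes { }, right has 1 {S}.
    Root U: left subtree has 0 nodes { }, right has 1 {N}.

A S C M E P N U D L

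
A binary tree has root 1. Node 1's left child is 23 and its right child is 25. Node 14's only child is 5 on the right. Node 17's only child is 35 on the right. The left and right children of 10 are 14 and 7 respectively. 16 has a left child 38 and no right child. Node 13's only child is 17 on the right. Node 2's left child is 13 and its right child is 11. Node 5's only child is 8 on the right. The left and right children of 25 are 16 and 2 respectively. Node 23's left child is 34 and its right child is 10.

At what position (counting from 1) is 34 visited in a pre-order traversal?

Pre-order visits the node, then its left subtree, then its right subtree.
Visit 1.
At 1: go left to 23.
  Visit 23.
  At 23: go left to 34.
    34 is a leaf — visit 34.
  At 23: go right to 10.
    Visit 10.
    At 10: go left to 14.
      Visit 14.
      At 14: no left child.
      At 14: go right to 5.
        Visit 5.
        At 5: no left child.
        At 5: go right to 8.
          8 is a leaf — visit 8.
    At 10: go right to 7.
      7 is a leaf — visit 7.
At 1: go right to 25.
  Visit 25.
  At 25: go left to 16.
    Visit 16.
    At 16: go left to 38.
      38 is a leaf — visit 38.
    At 16: no right child.
  At 25: go right to 2.
    Visit 2.
    At 2: go left to 13.
      Visit 13.
      At 13: no left child.
      At 13: go right to 17.
        Visit 17.
        At 17: no left child.
        At 17: go right to 35.
          35 is a leaf — visit 35.
    At 2: go right to 11.
      11 is a leaf — visit 11.
Full pre-order sequence: 1, 23, 34, 10, 14, 5, 8, 7, 25, 16, 38, 2, 13, 17, 35, 11.

3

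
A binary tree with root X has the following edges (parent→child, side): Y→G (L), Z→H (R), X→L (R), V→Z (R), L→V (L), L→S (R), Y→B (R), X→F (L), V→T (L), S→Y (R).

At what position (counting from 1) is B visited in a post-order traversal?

Post-order visits the left subtree, then the right subtree, then the node.
At X: go left to F.
  F is a leaf — visit F.
At X: go right to L.
  At L: go left to V.
    At V: go left to T.
      T is a leaf — visit T.
    At V: go right to Z.
      At Z: no left child.
      At Z: go right to H.
        H is a leaf — visit H.
      Visit Z.
    Visit V.
  At L: go right to S.
    At S: no left child.
    At S: go right to Y.
      At Y: go left to G.
        G is a leaf — visit G.
      At Y: go right to B.
        B is a leaf — visit B.
      Visit Y.
    Visit S.
  Visit L.
Visit X.
Full post-order sequence: F, T, H, Z, V, G, B, Y, S, L, X.

7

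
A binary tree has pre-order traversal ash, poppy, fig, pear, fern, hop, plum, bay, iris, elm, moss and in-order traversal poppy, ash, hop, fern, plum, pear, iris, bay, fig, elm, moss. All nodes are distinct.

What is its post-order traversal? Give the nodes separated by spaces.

The first element of pre-order is the root; it splits in-order into left and right subtrees.
Root ash: left subtree has 1 node {poppy}, right has 9 {hop, fern, plum, pear, iris, bay, fig, elm, moss}.
  Root fig: left subtree has 6 nodes {hop, fern, plum, pear, iris, bay}, right has 2 {elm, moss}.
    Root pear: left subtree has 3 nodes {hop, fern, plum}, right has 2 {iris, bay}.
      Root fern: left subtree has 1 node {hop}, right has 1 {plum}.
      Root bay: left subtree has 1 node {iris}, right has 0 { }.
    Root elm: left subtree has 0 nodes { }, right has 1 {moss}.

poppy hop plum fern iris bay pear moss elm fig ash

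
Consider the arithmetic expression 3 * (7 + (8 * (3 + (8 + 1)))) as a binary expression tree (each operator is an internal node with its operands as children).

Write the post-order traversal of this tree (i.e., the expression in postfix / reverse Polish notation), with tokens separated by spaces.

3 7 8 3 8 1 + + * + *

Post-order on an expression tree gives postfix notation: for each operator, emit left operand, right operand, then the operator.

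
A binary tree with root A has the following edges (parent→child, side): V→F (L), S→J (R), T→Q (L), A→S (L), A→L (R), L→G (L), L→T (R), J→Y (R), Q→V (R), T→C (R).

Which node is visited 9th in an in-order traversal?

V

In-order visits the left subtree, then the node, then the right subtree.
At A: go left to S.
  At S: no left child.
  Visit S.
  At S: go right to J.
    At J: no left child.
    Visit J.
    At J: go right to Y.
      Y is a leaf — visit Y.
Visit A.
At A: go right to L.
  At L: go left to G.
    G is a leaf — visit G.
  Visit L.
  At L: go right to T.
    At T: go left to Q.
      At Q: no left child.
      Visit Q.
      At Q: go right to V.
        At V: go left to F.
          F is a leaf — visit F.
        Visit V.
        At V: no right child.
    Visit T.
    At T: go right to C.
      C is a leaf — visit C.
Full in-order sequence: S, J, Y, A, G, L, Q, F, V, T, C.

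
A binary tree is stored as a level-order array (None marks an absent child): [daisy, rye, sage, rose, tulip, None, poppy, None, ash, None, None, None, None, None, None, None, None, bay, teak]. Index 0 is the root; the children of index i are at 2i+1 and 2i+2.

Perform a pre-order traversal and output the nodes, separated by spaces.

daisy rye rose ash bay teak tulip sage poppy

Pre-order visits the node, then its left subtree, then its right subtree.
Visit daisy.
At daisy: go left to rye.
  Visit rye.
  At rye: go left to rose.
    Visit rose.
    At rose: no left child.
    At rose: go right to ash.
      Visit ash.
      At ash: go left to bay.
        bay is a leaf — visit bay.
      At ash: go right to teak.
        teak is a leaf — visit teak.
  At rye: go right to tulip.
    tulip is a leaf — visit tulip.
At daisy: go right to sage.
  Visit sage.
  At sage: no left child.
  At sage: go right to poppy.
    poppy is a leaf — visit poppy.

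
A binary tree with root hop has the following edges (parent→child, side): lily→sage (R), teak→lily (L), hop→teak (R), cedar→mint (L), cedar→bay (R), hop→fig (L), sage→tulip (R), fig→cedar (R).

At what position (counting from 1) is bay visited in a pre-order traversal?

5

Pre-order visits the node, then its left subtree, then its right subtree.
Visit hop.
At hop: go left to fig.
  Visit fig.
  At fig: no left child.
  At fig: go right to cedar.
    Visit cedar.
    At cedar: go left to mint.
      mint is a leaf — visit mint.
    At cedar: go right to bay.
      bay is a leaf — visit bay.
At hop: go right to teak.
  Visit teak.
  At teak: go left to lily.
    Visit lily.
    At lily: no left child.
    At lily: go right to sage.
      Visit sage.
      At sage: no left child.
      At sage: go right to tulip.
        tulip is a leaf — visit tulip.
  At teak: no right child.
Full pre-order sequence: hop, fig, cedar, mint, bay, teak, lily, sage, tulip.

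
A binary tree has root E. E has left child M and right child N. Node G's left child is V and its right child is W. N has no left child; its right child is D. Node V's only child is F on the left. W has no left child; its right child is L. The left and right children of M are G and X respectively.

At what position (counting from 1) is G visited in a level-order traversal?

Level-order visits nodes level by level from the root, left to right within each level.
Level 0: E
Level 1: M, N
Level 2: G, X, D
Level 3: V, W
Level 4: F, L
Full level-order sequence: E, M, N, G, X, D, V, W, F, L.

4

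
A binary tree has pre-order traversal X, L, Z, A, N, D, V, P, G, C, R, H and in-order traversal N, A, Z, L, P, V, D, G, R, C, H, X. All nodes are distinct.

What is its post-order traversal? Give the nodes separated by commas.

The first element of pre-order is the root; it splits in-order into left and right subtrees.
Root X: left subtree has 11 nodes {N, A, Z, L, P, V, D, G, R, C, H}, right has 0 { }.
  Root L: left subtree has 3 nodes {N, A, Z}, right has 7 {P, V, D, G, R, C, H}.
    Root Z: left subtree has 2 nodes {N, A}, right has 0 { }.
      Root A: left subtree has 1 node {N}, right has 0 { }.
    Root D: left subtree has 2 nodes {P, V}, right has 4 {G, R, C, H}.
      Root V: left subtree has 1 node {P}, right has 0 { }.
      Root G: left subtree has 0 nodes { }, right has 3 {R, C, H}.
        Root C: left subtree has 1 node {R}, right has 1 {H}.

N, A, Z, P, V, R, H, C, G, D, L, X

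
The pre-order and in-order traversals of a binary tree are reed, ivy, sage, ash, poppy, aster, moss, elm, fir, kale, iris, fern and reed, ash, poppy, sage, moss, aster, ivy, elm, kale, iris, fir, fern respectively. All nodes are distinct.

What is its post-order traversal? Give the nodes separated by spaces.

The first element of pre-order is the root; it splits in-order into left and right subtrees.
Root reed: left subtree has 0 nodes { }, right has 11 {ash, poppy, sage, moss, aster, ivy, elm, kale, iris, fir, fern}.
  Root ivy: left subtree has 5 nodes {ash, poppy, sage, moss, aster}, right has 5 {elm, kale, iris, fir, fern}.
    Root sage: left subtree has 2 nodes {ash, poppy}, right has 2 {moss, aster}.
      Root ash: left subtree has 0 nodes { }, right has 1 {poppy}.
      Root aster: left subtree has 1 node {moss}, right has 0 { }.
    Root elm: left subtree has 0 nodes { }, right has 4 {kale, iris, fir, fern}.
      Root fir: left subtree has 2 nodes {kale, iris}, right has 1 {fern}.
        Root kale: left subtree has 0 nodes { }, right has 1 {iris}.

poppy ash moss aster sage iris kale fern fir elm ivy reed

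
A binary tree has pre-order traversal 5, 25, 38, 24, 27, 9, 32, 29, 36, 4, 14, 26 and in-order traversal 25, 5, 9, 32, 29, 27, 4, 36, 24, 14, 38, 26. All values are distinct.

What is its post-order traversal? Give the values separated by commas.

25, 29, 32, 9, 4, 36, 27, 14, 24, 26, 38, 5

The first element of pre-order is the root; it splits in-order into left and right subtrees.
Root 5: left subtree has 1 node {25}, right has 10 {9, 32, 29, 27, 4, 36, 24, 14, 38, 26}.
  Root 38: left subtree has 8 nodes {9, 32, 29, 27, 4, 36, 24, 14}, right has 1 {26}.
    Root 24: left subtree has 6 nodes {9, 32, 29, 27, 4, 36}, right has 1 {14}.
      Root 27: left subtree has 3 nodes {9, 32, 29}, right has 2 {4, 36}.
        Root 9: left subtree has 0 nodes { }, right has 2 {32, 29}.
          Root 32: left subtree has 0 nodes { }, right has 1 {29}.
        Root 36: left subtree has 1 node {4}, right has 0 { }.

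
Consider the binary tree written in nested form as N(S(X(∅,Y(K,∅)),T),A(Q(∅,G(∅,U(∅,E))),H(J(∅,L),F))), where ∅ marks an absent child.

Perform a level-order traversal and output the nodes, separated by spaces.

Level-order visits nodes level by level from the root, left to right within each level.
Level 0: N
Level 1: S, A
Level 2: X, T, Q, H
Level 3: Y, G, J, F
Level 4: K, U, L
Level 5: E

N S A X T Q H Y G J F K U L E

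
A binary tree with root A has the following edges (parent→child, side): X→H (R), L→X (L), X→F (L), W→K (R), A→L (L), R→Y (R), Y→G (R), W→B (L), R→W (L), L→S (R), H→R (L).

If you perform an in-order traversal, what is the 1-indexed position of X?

2

In-order visits the left subtree, then the node, then the right subtree.
At A: go left to L.
  At L: go left to X.
    At X: go left to F.
      F is a leaf — visit F.
    Visit X.
    At X: go right to H.
      At H: go left to R.
        At R: go left to W.
          At W: go left to B.
            B is a leaf — visit B.
          Visit W.
          At W: go right to K.
            K is a leaf — visit K.
        Visit R.
        At R: go right to Y.
          At Y: no left child.
          Visit Y.
          At Y: go right to G.
            G is a leaf — visit G.
      Visit H.
      At H: no right child.
  Visit L.
  At L: go right to S.
    S is a leaf — visit S.
Visit A.
At A: no right child.
Full in-order sequence: F, X, B, W, K, R, Y, G, H, L, S, A.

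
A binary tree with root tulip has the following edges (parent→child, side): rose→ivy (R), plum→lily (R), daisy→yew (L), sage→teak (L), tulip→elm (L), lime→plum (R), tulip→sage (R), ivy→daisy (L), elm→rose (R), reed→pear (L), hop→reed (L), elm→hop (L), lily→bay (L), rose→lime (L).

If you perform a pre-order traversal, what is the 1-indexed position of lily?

9

Pre-order visits the node, then its left subtree, then its right subtree.
Visit tulip.
At tulip: go left to elm.
  Visit elm.
  At elm: go left to hop.
    Visit hop.
    At hop: go left to reed.
      Visit reed.
      At reed: go left to pear.
        pear is a leaf — visit pear.
      At reed: no right child.
    At hop: no right child.
  At elm: go right to rose.
    Visit rose.
    At rose: go left to lime.
      Visit lime.
      At lime: no left child.
      At lime: go right to plum.
        Visit plum.
        At plum: no left child.
        At plum: go right to lily.
          Visit lily.
          At lily: go left to bay.
            bay is a leaf — visit bay.
          At lily: no right child.
    At rose: go right to ivy.
      Visit ivy.
      At ivy: go left to daisy.
        Visit daisy.
        At daisy: go left to yew.
          yew is a leaf — visit yew.
        At daisy: no right child.
      At ivy: no right child.
At tulip: go right to sage.
  Visit sage.
  At sage: go left to teak.
    teak is a leaf — visit teak.
  At sage: no right child.
Full pre-order sequence: tulip, elm, hop, reed, pear, rose, lime, plum, lily, bay, ivy, daisy, yew, sage, teak.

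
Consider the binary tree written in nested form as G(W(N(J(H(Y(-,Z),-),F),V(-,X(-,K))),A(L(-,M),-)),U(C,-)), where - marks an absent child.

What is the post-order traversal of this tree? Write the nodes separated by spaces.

Z Y H F J K X V N M L A W C U G

Post-order visits the left subtree, then the right subtree, then the node.
At G: go left to W.
  At W: go left to N.
    At N: go left to J.
      At J: go left to H.
        At H: go left to Y.
          At Y: no left child.
          At Y: go right to Z.
            Z is a leaf — visit Z.
          Visit Y.
        At H: no right child.
        Visit H.
      At J: go right to F.
        F is a leaf — visit F.
      Visit J.
    At N: go right to V.
      At V: no left child.
      At V: go right to X.
        At X: no left child.
        At X: go right to K.
          K is a leaf — visit K.
        Visit X.
      Visit V.
    Visit N.
  At W: go right to A.
    At A: go left to L.
      At L: no left child.
      At L: go right to M.
        M is a leaf — visit M.
      Visit L.
    At A: no right child.
    Visit A.
  Visit W.
At G: go right to U.
  At U: go left to C.
    C is a leaf — visit C.
  At U: no right child.
  Visit U.
Visit G.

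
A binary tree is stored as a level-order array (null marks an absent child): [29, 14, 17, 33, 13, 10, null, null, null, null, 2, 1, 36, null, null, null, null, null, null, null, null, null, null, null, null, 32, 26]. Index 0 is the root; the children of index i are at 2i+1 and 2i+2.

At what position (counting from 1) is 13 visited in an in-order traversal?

3

In-order visits the left subtree, then the node, then the right subtree.
At 29: go left to 14.
  At 14: go left to 33.
    33 is a leaf — visit 33.
  Visit 14.
  At 14: go right to 13.
    At 13: no left child.
    Visit 13.
    At 13: go right to 2.
      2 is a leaf — visit 2.
Visit 29.
At 29: go right to 17.
  At 17: go left to 10.
    At 10: go left to 1.
      1 is a leaf — visit 1.
    Visit 10.
    At 10: go right to 36.
      At 36: go left to 32.
        32 is a leaf — visit 32.
      Visit 36.
      At 36: go right to 26.
        26 is a leaf — visit 26.
  Visit 17.
  At 17: no right child.
Full in-order sequence: 33, 14, 13, 2, 29, 1, 10, 32, 36, 26, 17.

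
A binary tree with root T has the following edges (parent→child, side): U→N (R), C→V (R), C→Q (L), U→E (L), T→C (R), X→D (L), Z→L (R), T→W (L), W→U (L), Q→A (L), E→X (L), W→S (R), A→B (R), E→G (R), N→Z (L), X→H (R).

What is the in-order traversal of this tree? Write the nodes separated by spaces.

D X H E G U Z L N W S T A B Q C V

In-order visits the left subtree, then the node, then the right subtree.
At T: go left to W.
  At W: go left to U.
    At U: go left to E.
      At E: go left to X.
        At X: go left to D.
          D is a leaf — visit D.
        Visit X.
        At X: go right to H.
          H is a leaf — visit H.
      Visit E.
      At E: go right to G.
        G is a leaf — visit G.
    Visit U.
    At U: go right to N.
      At N: go left to Z.
        At Z: no left child.
        Visit Z.
        At Z: go right to L.
          L is a leaf — visit L.
      Visit N.
      At N: no right child.
  Visit W.
  At W: go right to S.
    S is a leaf — visit S.
Visit T.
At T: go right to C.
  At C: go left to Q.
    At Q: go left to A.
      At A: no left child.
      Visit A.
      At A: go right to B.
        B is a leaf — visit B.
    Visit Q.
    At Q: no right child.
  Visit C.
  At C: go right to V.
    V is a leaf — visit V.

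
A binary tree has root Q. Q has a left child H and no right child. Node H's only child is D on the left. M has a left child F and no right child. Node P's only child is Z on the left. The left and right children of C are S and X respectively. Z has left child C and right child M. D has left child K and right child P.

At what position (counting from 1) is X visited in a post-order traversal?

Post-order visits the left subtree, then the right subtree, then the node.
At Q: go left to H.
  At H: go left to D.
    At D: go left to K.
      K is a leaf — visit K.
    At D: go right to P.
      At P: go left to Z.
        At Z: go left to C.
          At C: go left to S.
            S is a leaf — visit S.
          At C: go right to X.
            X is a leaf — visit X.
          Visit C.
        At Z: go right to M.
          At M: go left to F.
            F is a leaf — visit F.
          At M: no right child.
          Visit M.
        Visit Z.
      At P: no right child.
      Visit P.
    Visit D.
  At H: no right child.
  Visit H.
At Q: no right child.
Visit Q.
Full post-order sequence: K, S, X, C, F, M, Z, P, D, H, Q.

3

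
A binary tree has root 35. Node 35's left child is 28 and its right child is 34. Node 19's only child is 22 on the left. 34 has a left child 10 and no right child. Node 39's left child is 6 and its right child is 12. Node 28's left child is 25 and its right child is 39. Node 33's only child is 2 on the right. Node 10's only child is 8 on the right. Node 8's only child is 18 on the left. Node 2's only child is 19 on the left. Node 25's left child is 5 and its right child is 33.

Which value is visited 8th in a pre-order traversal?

22

Pre-order visits the node, then its left subtree, then its right subtree.
Visit 35.
At 35: go left to 28.
  Visit 28.
  At 28: go left to 25.
    Visit 25.
    At 25: go left to 5.
      5 is a leaf — visit 5.
    At 25: go right to 33.
      Visit 33.
      At 33: no left child.
      At 33: go right to 2.
        Visit 2.
        At 2: go left to 19.
          Visit 19.
          At 19: go left to 22.
            22 is a leaf — visit 22.
          At 19: no right child.
        At 2: no right child.
  At 28: go right to 39.
    Visit 39.
    At 39: go left to 6.
      6 is a leaf — visit 6.
    At 39: go right to 12.
      12 is a leaf — visit 12.
At 35: go right to 34.
  Visit 34.
  At 34: go left to 10.
    Visit 10.
    At 10: no left child.
    At 10: go right to 8.
      Visit 8.
      At 8: go left to 18.
        18 is a leaf — visit 18.
      At 8: no right child.
  At 34: no right child.
Full pre-order sequence: 35, 28, 25, 5, 33, 2, 19, 22, 39, 6, 12, 34, 10, 8, 18.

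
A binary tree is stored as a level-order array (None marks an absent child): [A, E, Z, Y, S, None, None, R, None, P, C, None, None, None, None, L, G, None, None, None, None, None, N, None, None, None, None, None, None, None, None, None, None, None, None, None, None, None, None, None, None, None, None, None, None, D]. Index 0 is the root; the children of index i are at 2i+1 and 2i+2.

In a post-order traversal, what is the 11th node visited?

Z

Post-order visits the left subtree, then the right subtree, then the node.
At A: go left to E.
  At E: go left to Y.
    At Y: go left to R.
      At R: go left to L.
        L is a leaf — visit L.
      At R: go right to G.
        G is a leaf — visit G.
      Visit R.
    At Y: no right child.
    Visit Y.
  At E: go right to S.
    At S: go left to P.
      P is a leaf — visit P.
    At S: go right to C.
      At C: no left child.
      At C: go right to N.
        At N: go left to D.
          D is a leaf — visit D.
        At N: no right child.
        Visit N.
      Visit C.
    Visit S.
  Visit E.
At A: go right to Z.
  Z is a leaf — visit Z.
Visit A.
Full post-order sequence: L, G, R, Y, P, D, N, C, S, E, Z, A.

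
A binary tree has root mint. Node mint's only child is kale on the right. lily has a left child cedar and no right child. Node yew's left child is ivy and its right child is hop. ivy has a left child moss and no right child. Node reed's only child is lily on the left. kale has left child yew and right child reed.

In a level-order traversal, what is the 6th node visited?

Level-order visits nodes level by level from the root, left to right within each level.
Level 0: mint
Level 1: kale
Level 2: yew, reed
Level 3: ivy, hop, lily
Level 4: moss, cedar
Full level-order sequence: mint, kale, yew, reed, ivy, hop, lily, moss, cedar.

hop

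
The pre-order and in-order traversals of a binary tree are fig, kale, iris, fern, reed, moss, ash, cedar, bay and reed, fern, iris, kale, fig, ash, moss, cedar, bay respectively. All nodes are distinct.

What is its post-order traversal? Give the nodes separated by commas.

reed, fern, iris, kale, ash, bay, cedar, moss, fig

The first element of pre-order is the root; it splits in-order into left and right subtrees.
Root fig: left subtree has 4 nodes {reed, fern, iris, kale}, right has 4 {ash, moss, cedar, bay}.
  Root kale: left subtree has 3 nodes {reed, fern, iris}, right has 0 { }.
    Root iris: left subtree has 2 nodes {reed, fern}, right has 0 { }.
      Root fern: left subtree has 1 node {reed}, right has 0 { }.
  Root moss: left subtree has 1 node {ash}, right has 2 {cedar, bay}.
    Root cedar: left subtree has 0 nodes { }, right has 1 {bay}.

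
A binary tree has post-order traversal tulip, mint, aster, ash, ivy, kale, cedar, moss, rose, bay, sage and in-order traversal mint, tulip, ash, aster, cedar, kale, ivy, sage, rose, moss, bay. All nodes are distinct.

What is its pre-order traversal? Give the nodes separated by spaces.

sage cedar ash mint tulip aster kale ivy bay rose moss

The last element of post-order is the root; it splits in-order into left and right subtrees.
Root sage: left subtree has 7 nodes {mint, tulip, ash, aster, cedar, kale, ivy}, right has 3 {rose, moss, bay}.
  Root cedar: left subtree has 4 nodes {mint, tulip, ash, aster}, right has 2 {kale, ivy}.
    Root ash: left subtree has 2 nodes {mint, tulip}, right has 1 {aster}.
      Root mint: left subtree has 0 nodes { }, right has 1 {tulip}.
    Root kale: left subtree has 0 nodes { }, right has 1 {ivy}.
  Root bay: left subtree has 2 nodes {rose, moss}, right has 0 { }.
    Root rose: left subtree has 0 nodes { }, right has 1 {moss}.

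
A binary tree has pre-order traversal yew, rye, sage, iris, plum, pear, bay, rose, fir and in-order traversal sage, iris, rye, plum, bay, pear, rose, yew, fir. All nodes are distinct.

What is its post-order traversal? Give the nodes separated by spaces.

iris sage bay rose pear plum rye fir yew

The first element of pre-order is the root; it splits in-order into left and right subtrees.
Root yew: left subtree has 7 nodes {sage, iris, rye, plum, bay, pear, rose}, right has 1 {fir}.
  Root rye: left subtree has 2 nodes {sage, iris}, right has 4 {plum, bay, pear, rose}.
    Root sage: left subtree has 0 nodes { }, right has 1 {iris}.
    Root plum: left subtree has 0 nodes { }, right has 3 {bay, pear, rose}.
      Root pear: left subtree has 1 node {bay}, right has 1 {rose}.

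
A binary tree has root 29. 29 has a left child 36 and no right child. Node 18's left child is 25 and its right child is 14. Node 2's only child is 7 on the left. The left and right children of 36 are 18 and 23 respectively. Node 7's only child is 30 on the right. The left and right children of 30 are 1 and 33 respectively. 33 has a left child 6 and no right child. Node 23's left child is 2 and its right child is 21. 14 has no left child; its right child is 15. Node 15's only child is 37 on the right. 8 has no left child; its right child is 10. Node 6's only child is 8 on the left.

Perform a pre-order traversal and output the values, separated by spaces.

Pre-order visits the node, then its left subtree, then its right subtree.
Visit 29.
At 29: go left to 36.
  Visit 36.
  At 36: go left to 18.
    Visit 18.
    At 18: go left to 25.
      25 is a leaf — visit 25.
    At 18: go right to 14.
      Visit 14.
      At 14: no left child.
      At 14: go right to 15.
        Visit 15.
        At 15: no left child.
        At 15: go right to 37.
          37 is a leaf — visit 37.
  At 36: go right to 23.
    Visit 23.
    At 23: go left to 2.
      Visit 2.
      At 2: go left to 7.
        Visit 7.
        At 7: no left child.
        At 7: go right to 30.
          Visit 30.
          At 30: go left to 1.
            1 is a leaf — visit 1.
          At 30: go right to 33.
            Visit 33.
            At 33: go left to 6.
              Visit 6.
              At 6: go left to 8.
                Visit 8.
                At 8: no left child.
                At 8: go right to 10.
                  10 is a leaf — visit 10.
              At 6: no right child.
            At 33: no right child.
      At 2: no right child.
    At 23: go right to 21.
      21 is a leaf — visit 21.
At 29: no right child.

29 36 18 25 14 15 37 23 2 7 30 1 33 6 8 10 21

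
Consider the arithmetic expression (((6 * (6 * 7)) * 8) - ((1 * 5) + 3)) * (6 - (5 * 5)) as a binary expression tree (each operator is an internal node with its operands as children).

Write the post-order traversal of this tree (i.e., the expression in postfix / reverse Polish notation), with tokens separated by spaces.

Post-order on an expression tree gives postfix notation: for each operator, emit left operand, right operand, then the operator.

6 6 7 * * 8 * 1 5 * 3 + - 6 5 5 * - *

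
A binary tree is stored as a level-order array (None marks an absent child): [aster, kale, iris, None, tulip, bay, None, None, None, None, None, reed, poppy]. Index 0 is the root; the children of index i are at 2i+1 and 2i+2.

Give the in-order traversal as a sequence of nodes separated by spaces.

In-order visits the left subtree, then the node, then the right subtree.
At aster: go left to kale.
  At kale: no left child.
  Visit kale.
  At kale: go right to tulip.
    tulip is a leaf — visit tulip.
Visit aster.
At aster: go right to iris.
  At iris: go left to bay.
    At bay: go left to reed.
      reed is a leaf — visit reed.
    Visit bay.
    At bay: go right to poppy.
      poppy is a leaf — visit poppy.
  Visit iris.
  At iris: no right child.

kale tulip aster reed bay poppy iris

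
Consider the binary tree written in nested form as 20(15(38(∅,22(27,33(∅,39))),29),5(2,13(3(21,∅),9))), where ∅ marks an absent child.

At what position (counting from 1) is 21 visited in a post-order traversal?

9

Post-order visits the left subtree, then the right subtree, then the node.
At 20: go left to 15.
  At 15: go left to 38.
    At 38: no left child.
    At 38: go right to 22.
      At 22: go left to 27.
        27 is a leaf — visit 27.
      At 22: go right to 33.
        At 33: no left child.
        At 33: go right to 39.
          39 is a leaf — visit 39.
        Visit 33.
      Visit 22.
    Visit 38.
  At 15: go right to 29.
    29 is a leaf — visit 29.
  Visit 15.
At 20: go right to 5.
  At 5: go left to 2.
    2 is a leaf — visit 2.
  At 5: go right to 13.
    At 13: go left to 3.
      At 3: go left to 21.
        21 is a leaf — visit 21.
      At 3: no right child.
      Visit 3.
    At 13: go right to 9.
      9 is a leaf — visit 9.
    Visit 13.
  Visit 5.
Visit 20.
Full post-order sequence: 27, 39, 33, 22, 38, 29, 15, 2, 21, 3, 9, 13, 5, 20.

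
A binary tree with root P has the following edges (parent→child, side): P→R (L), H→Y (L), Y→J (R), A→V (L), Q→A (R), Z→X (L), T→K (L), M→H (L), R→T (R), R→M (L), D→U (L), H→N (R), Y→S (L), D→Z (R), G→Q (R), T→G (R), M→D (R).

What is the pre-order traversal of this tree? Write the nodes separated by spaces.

P R M H Y S J N D U Z X T K G Q A V

Pre-order visits the node, then its left subtree, then its right subtree.
Visit P.
At P: go left to R.
  Visit R.
  At R: go left to M.
    Visit M.
    At M: go left to H.
      Visit H.
      At H: go left to Y.
        Visit Y.
        At Y: go left to S.
          S is a leaf — visit S.
        At Y: go right to J.
          J is a leaf — visit J.
      At H: go right to N.
        N is a leaf — visit N.
    At M: go right to D.
      Visit D.
      At D: go left to U.
        U is a leaf — visit U.
      At D: go right to Z.
        Visit Z.
        At Z: go left to X.
          X is a leaf — visit X.
        At Z: no right child.
  At R: go right to T.
    Visit T.
    At T: go left to K.
      K is a leaf — visit K.
    At T: go right to G.
      Visit G.
      At G: no left child.
      At G: go right to Q.
        Visit Q.
        At Q: no left child.
        At Q: go right to A.
          Visit A.
          At A: go left to V.
            V is a leaf — visit V.
          At A: no right child.
At P: no right child.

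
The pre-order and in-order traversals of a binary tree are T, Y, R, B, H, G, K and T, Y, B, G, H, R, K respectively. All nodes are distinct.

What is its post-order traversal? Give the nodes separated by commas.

The first element of pre-order is the root; it splits in-order into left and right subtrees.
Root T: left subtree has 0 nodes { }, right has 6 {Y, B, G, H, R, K}.
  Root Y: left subtree has 0 nodes { }, right has 5 {B, G, H, R, K}.
    Root R: left subtree has 3 nodes {B, G, H}, right has 1 {K}.
      Root B: left subtree has 0 nodes { }, right has 2 {G, H}.
        Root H: left subtree has 1 node {G}, right has 0 { }.

G, H, B, K, R, Y, T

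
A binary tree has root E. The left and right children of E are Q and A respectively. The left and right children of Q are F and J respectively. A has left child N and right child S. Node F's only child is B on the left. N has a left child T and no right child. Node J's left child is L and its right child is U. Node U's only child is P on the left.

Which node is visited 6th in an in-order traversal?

P

In-order visits the left subtree, then the node, then the right subtree.
At E: go left to Q.
  At Q: go left to F.
    At F: go left to B.
      B is a leaf — visit B.
    Visit F.
    At F: no right child.
  Visit Q.
  At Q: go right to J.
    At J: go left to L.
      L is a leaf — visit L.
    Visit J.
    At J: go right to U.
      At U: go left to P.
        P is a leaf — visit P.
      Visit U.
      At U: no right child.
Visit E.
At E: go right to A.
  At A: go left to N.
    At N: go left to T.
      T is a leaf — visit T.
    Visit N.
    At N: no right child.
  Visit A.
  At A: go right to S.
    S is a leaf — visit S.
Full in-order sequence: B, F, Q, L, J, P, U, E, T, N, A, S.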